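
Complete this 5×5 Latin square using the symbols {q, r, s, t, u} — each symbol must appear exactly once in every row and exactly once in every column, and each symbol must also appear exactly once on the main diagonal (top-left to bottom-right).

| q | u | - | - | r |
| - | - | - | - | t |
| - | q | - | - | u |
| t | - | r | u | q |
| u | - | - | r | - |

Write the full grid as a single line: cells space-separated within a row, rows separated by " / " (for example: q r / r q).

(r4,c2) = s
(r5,c2) = t
(r5,c5) = s
(r2,c2) = r
(r3,c3) = t
(r3,c4) = s
(r5,c3) = q
(r1,c3) = s
(r1,c4) = t
(r2,c1) = s
(r2,c3) = u
(r2,c4) = q
(r3,c1) = r

q u s t r / s r u q t / r q t s u / t s r u q / u t q r s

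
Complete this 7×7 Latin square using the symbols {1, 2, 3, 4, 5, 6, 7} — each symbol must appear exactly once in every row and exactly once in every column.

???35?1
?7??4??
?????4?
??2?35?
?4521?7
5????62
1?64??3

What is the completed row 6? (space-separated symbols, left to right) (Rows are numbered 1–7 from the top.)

5 3 4 1 7 6 2

(r5,c6) = 3
(r6,c5) = 7
(r7,c5) = 2
(r7,c6) = 7
(r1,c6) = 2
(r2,c6) = 1
(r3,c5) = 6
(r3,c7) = 5
(r5,c1) = 6
(r6,c4) = 1
(r7,c2) = 5
(r1,c2) = 6
(r2,c3) = 3
(r2,c7) = 6
(r3,c4) = 7
(r4,c2) = 1
(r4,c4) = 6
(r4,c7) = 4
(r6,c2) = 3
(r6,c3) = 4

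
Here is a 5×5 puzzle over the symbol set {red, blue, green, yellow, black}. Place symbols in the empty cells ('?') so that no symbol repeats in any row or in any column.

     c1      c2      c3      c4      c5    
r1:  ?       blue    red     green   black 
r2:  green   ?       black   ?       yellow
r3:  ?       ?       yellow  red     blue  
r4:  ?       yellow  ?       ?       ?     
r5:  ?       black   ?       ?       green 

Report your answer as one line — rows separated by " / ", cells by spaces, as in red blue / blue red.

row 1 has {red,blue,green,black}; column 1 has {green} — only yellow is left for (r1,c1).
row 2 has {green,yellow,black}; column 2 has {blue,yellow,black} — only red is left for (r2,c2).
row 2 has {red,green,yellow,black}; column 4 has {red,green} — only blue is left for (r2,c4).
row 3 has {red,blue,yellow}; column 1 has {green,yellow} — only black is left for (r3,c1).
row 3 has {red,blue,yellow,black}; column 2 has {red,blue,yellow,black} — only green is left for (r3,c2).
row 4 has {yellow}; column 4 has {red,blue,green} — only black is left for (r4,c4).
row 4 has {yellow,black}; column 5 has {blue,green,yellow,black} — only red is left for (r4,c5).
row 5 has {green,black}; column 3 has {red,yellow,black} — only blue is left for (r5,c3).
row 5 has {blue,green,black}; column 4 has {red,blue,green,black} — only yellow is left for (r5,c4).
row 4 has {red,yellow,black}; column 1 has {green,yellow,black} — only blue is left for (r4,c1).
row 4 has {red,blue,yellow,black}; column 3 has {red,blue,yellow,black} — only green is left for (r4,c3).
row 5 has {blue,green,yellow,black}; column 1 has {blue,green,yellow,black} — only red is left for (r5,c1).

yellow blue red green black / green red black blue yellow / black green yellow red blue / blue yellow green black red / red black blue yellow green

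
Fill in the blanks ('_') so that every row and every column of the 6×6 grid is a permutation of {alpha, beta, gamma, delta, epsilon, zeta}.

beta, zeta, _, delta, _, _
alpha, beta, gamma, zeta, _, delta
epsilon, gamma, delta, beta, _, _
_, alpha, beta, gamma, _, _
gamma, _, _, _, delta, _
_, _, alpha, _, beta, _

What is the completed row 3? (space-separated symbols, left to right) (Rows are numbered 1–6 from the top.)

(r1,c3) = epsilon
(r2,c5) = epsilon
(r4,c5) = zeta
(r4,c6) = epsilon
(r5,c2) = epsilon
(r5,c3) = zeta
(r5,c4) = alpha
(r5,c6) = beta
(r6,c2) = delta
(r6,c4) = epsilon
(r3,c5) = alpha
(r3,c6) = zeta

epsilon gamma delta beta alpha zeta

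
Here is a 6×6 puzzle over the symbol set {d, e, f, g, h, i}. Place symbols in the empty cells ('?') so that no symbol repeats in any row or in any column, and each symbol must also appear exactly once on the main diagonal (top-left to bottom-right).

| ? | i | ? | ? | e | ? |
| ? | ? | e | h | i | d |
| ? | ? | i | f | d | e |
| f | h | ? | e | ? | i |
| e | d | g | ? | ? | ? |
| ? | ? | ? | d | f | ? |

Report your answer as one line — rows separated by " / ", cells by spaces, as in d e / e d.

(r1,c4) = g
(r2,c1) = g
(r2,c2) = f
(r3,c1) = h
(r3,c2) = g
(r4,c3) = d
(r4,c5) = g
(r5,c4) = i
(r5,c5) = h
(r5,c6) = f
(r6,c1) = i
(r6,c2) = e
(r6,c3) = h
(r6,c6) = g
(r1,c1) = d
(r1,c3) = f
(r1,c6) = h

d i f g e h / g f e h i d / h g i f d e / f h d e g i / e d g i h f / i e h d f g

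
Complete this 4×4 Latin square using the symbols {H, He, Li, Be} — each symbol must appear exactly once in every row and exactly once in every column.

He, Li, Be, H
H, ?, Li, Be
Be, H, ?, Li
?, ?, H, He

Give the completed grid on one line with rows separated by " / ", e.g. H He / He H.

He Li Be H / H He Li Be / Be H He Li / Li Be H He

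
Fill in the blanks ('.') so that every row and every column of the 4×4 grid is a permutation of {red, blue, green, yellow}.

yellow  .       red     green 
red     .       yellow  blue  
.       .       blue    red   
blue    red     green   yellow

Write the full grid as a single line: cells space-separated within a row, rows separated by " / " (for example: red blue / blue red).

(r1,c2) = blue
(r2,c2) = green
(r3,c1) = green
(r3,c2) = yellow

yellow blue red green / red green yellow blue / green yellow blue red / blue red green yellow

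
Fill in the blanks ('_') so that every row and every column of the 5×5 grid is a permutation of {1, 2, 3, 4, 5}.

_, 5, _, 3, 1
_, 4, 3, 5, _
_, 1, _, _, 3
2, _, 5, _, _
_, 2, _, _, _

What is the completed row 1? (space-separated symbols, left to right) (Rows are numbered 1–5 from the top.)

4 5 2 3 1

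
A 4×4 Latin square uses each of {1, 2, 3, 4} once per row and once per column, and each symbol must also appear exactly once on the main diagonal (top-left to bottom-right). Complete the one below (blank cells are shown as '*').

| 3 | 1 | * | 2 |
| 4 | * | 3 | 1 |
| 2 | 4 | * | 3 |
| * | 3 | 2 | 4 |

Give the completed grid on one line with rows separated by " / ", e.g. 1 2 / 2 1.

3 1 4 2 / 4 2 3 1 / 2 4 1 3 / 1 3 2 4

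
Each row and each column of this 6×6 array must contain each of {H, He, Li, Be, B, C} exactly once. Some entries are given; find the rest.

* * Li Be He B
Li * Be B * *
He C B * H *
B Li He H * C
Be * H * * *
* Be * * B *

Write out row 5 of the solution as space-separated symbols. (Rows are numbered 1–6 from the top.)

Be B H C Li He

At row 1, column 2: row 1 has {He,Li,Be,B}; column 2 has {Li,Be,C}; that leaves H.
At row 2, column 2: row 2 has {Li,Be,B}; column 2 has {H,Li,Be,C}; that leaves He.
At row 2, column 5: row 2 has {He,Li,Be,B}; column 5 has {H,He,B}; that leaves C.
At row 2, column 6: row 2 has {He,Li,Be,B,C}; column 6 has {B,C}; that leaves H.
At row 3, column 4: row 3 has {H,He,B,C}; column 4 has {H,Be,B}; that leaves Li.
At row 3, column 6: row 3 has {H,He,Li,B,C}; column 6 has {H,B,C}; that leaves Be.
At row 4, column 5: row 4 has {H,He,Li,B,C}; column 5 has {H,He,B,C}; that leaves Be.
At row 5, column 2: row 5 has {H,Be}; column 2 has {H,He,Li,Be,C}; that leaves B.
At row 5, column 5: row 5 has {H,Be,B}; column 5 has {H,He,Be,B,C}; that leaves Li.
At row 5, column 6: row 5 has {H,Li,Be,B}; column 6 has {H,Be,B,C}; that leaves He.
At row 6, column 3: row 6 has {Be,B}; column 3 has {H,He,Li,Be,B}; that leaves C.
At row 6, column 4: row 6 has {Be,B,C}; column 4 has {H,Li,Be,B}; that leaves He.
At row 6, column 6: row 6 has {He,Be,B,C}; column 6 has {H,He,Be,B,C}; that leaves Li.
At row 1, column 1: row 1 has {H,He,Li,Be,B}; column 1 has {He,Li,Be,B}; that leaves C.
At row 5, column 4: row 5 has {H,He,Li,Be,B}; column 4 has {H,He,Li,Be,B}; that leaves C.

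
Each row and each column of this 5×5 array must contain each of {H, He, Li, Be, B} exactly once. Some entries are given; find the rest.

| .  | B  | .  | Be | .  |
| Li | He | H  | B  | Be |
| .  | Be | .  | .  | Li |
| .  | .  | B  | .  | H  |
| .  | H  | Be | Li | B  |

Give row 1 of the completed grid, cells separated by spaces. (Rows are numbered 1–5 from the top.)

H B Li Be He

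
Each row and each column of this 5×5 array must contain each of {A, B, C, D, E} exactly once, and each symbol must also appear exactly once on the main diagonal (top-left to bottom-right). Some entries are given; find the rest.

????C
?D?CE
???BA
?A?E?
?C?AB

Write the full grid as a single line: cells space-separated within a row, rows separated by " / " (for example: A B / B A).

A B E D C / B D A C E / D E C B A / C A B E D / E C D A B

(r1,c1) = A
(r1,c4) = D
(r2,c1) = B
(r2,c3) = A
(r3,c2) = E
(r3,c3) = C
(r4,c5) = D
(r1,c2) = B
(r1,c3) = E
(r3,c1) = D
(r4,c1) = C
(r4,c3) = B
(r5,c1) = E
(r5,c3) = D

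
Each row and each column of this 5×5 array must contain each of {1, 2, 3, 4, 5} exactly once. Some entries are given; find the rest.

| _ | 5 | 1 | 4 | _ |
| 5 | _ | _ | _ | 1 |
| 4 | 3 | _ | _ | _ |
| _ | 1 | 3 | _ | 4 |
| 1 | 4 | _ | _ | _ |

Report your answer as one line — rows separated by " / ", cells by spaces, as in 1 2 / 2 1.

(r2,c2) = 2
(r2,c3) = 4
(r2,c4) = 3
(r4,c1) = 2
(r4,c4) = 5
(r5,c4) = 2
(r1,c1) = 3
(r1,c5) = 2
(r3,c4) = 1
(r3,c5) = 5
(r5,c3) = 5
(r5,c5) = 3
(r3,c3) = 2

3 5 1 4 2 / 5 2 4 3 1 / 4 3 2 1 5 / 2 1 3 5 4 / 1 4 5 2 3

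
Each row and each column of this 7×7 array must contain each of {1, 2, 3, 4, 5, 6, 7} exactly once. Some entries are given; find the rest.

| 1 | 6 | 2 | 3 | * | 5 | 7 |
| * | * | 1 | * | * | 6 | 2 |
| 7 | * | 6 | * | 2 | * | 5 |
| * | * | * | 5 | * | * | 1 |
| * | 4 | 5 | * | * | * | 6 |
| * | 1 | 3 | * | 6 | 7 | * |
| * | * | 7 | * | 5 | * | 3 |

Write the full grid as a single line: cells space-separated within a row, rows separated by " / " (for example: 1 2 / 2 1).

1 6 2 3 4 5 7 / 3 5 1 4 7 6 2 / 7 3 6 1 2 4 5 / 6 7 4 5 3 2 1 / 2 4 5 7 1 3 6 / 5 1 3 2 6 7 4 / 4 2 7 6 5 1 3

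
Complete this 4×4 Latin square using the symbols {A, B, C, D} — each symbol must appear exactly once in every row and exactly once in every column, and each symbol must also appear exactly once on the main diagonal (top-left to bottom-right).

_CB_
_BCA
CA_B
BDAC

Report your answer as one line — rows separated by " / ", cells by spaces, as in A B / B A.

A C B D / D B C A / C A D B / B D A C

(r1,c4) = D
(r2,c1) = D
(r3,c3) = D
(r1,c1) = A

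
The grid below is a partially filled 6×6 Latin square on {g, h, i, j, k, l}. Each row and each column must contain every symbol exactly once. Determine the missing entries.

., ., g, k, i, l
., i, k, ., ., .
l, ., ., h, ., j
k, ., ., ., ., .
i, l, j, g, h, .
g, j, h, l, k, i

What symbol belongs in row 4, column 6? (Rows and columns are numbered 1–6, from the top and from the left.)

h

row 1 has {g,i,k,l}; column 2 has {i,j,l} — only h is left for (r1,c2).
row 2 has {i,k}; column 4 has {g,h,k,l} — only j is left for (r2,c4).
row 3 has {h,j,l}; column 3 has {g,h,j,k} — only i is left for (r3,c3).
row 3 has {h,i,j,l}; column 5 has {h,i,k} — only g is left for (r3,c5).
row 4 has {k}; column 2 has {h,i,j,l} — only g is left for (r4,c2).
row 4 has {g,k}; column 3 has {g,h,i,j,k} — only l is left for (r4,c3).
row 4 has {g,k,l}; column 4 has {g,h,j,k,l} — only i is left for (r4,c4).
row 4 has {g,i,k,l}; column 5 has {g,h,i,k} — only j is left for (r4,c5).
row 4 has {g,i,j,k,l}; column 6 has {i,j,l} — only h is left for (r4,c6).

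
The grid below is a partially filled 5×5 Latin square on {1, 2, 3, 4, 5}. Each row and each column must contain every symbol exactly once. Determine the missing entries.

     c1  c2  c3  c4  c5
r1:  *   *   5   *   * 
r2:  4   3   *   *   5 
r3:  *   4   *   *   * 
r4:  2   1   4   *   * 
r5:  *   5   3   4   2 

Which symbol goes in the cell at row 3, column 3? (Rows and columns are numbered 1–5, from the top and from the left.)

2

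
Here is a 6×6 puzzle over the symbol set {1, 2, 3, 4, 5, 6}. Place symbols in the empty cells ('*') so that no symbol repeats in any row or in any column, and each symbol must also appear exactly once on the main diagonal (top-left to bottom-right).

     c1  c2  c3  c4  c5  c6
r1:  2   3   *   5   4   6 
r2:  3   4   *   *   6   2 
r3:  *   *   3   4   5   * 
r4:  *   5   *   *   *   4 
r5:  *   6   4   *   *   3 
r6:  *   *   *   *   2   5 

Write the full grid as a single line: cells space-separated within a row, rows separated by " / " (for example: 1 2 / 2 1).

row 1 has {2,3,4,5,6}; column 3 has {3,4} — only 1 is left for (r1,c3).
row 2 has {2,3,4,6}; column 3 has {1,3,4} — only 5 is left for (r2,c3).
row 2 has {2,3,4,5,6}; column 4 has {4,5} — only 1 is left for (r2,c4).
row 3 has {3,4,5}; column 6 has {2,3,4,5,6} — only 1 is left for (r3,c6).
row 4 has {4,5}; column 4 has {1,4,5}; the diagonal has {2,3,4,5} — only 6 is left for (r4,c4).
row 5 has {3,4,6}; column 4 has {1,4,5,6} — only 2 is left for (r5,c4).
row 5 has {2,3,4,6}; column 5 has {2,4,5,6}; the diagonal has {2,3,4,5,6} — only 1 is left for (r5,c5).
row 6 has {2,5}; column 2 has {3,4,5,6} — only 1 is left for (r6,c2).
row 6 has {1,2,5}; column 3 has {1,3,4,5} — only 6 is left for (r6,c3).
row 6 has {1,2,5,6}; column 4 has {1,2,4,5,6} — only 3 is left for (r6,c4).
row 3 has {1,3,4,5}; column 1 has {2,3} — only 6 is left for (r3,c1).
row 3 has {1,3,4,5,6}; column 2 has {1,3,4,5,6} — only 2 is left for (r3,c2).
row 4 has {4,5,6}; column 1 has {2,3,6} — only 1 is left for (r4,c1).
row 4 has {1,4,5,6}; column 3 has {1,3,4,5,6} — only 2 is left for (r4,c3).
row 4 has {1,2,4,5,6}; column 5 has {1,2,4,5,6} — only 3 is left for (r4,c5).
row 5 has {1,2,3,4,6}; column 1 has {1,2,3,6} — only 5 is left for (r5,c1).
row 6 has {1,2,3,5,6}; column 1 has {1,2,3,5,6} — only 4 is left for (r6,c1).

2 3 1 5 4 6 / 3 4 5 1 6 2 / 6 2 3 4 5 1 / 1 5 2 6 3 4 / 5 6 4 2 1 3 / 4 1 6 3 2 5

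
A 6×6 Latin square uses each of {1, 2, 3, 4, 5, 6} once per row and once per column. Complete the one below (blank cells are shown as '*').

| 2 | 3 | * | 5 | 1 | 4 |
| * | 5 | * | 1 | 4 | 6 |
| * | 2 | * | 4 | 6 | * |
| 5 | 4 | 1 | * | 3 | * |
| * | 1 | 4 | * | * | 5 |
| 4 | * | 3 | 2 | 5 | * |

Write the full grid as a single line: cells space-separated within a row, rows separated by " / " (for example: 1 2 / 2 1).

2 3 6 5 1 4 / 3 5 2 1 4 6 / 1 2 5 4 6 3 / 5 4 1 6 3 2 / 6 1 4 3 2 5 / 4 6 3 2 5 1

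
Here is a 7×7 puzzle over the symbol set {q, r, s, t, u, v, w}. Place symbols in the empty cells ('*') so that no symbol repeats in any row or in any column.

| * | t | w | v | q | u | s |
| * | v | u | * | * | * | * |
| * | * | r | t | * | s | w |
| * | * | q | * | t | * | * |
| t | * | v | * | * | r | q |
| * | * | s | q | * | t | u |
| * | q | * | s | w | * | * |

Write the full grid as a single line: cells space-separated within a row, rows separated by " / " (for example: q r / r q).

r t w v q u s / w v u r s q t / q u r t v s w / s r q u t w v / t s v w u r q / v w s q r t u / u q t s w v r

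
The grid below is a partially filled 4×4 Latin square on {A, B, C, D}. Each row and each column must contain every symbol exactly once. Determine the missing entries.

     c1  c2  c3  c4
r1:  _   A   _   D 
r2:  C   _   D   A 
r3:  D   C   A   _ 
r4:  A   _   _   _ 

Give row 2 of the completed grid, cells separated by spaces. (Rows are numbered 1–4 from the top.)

C B D A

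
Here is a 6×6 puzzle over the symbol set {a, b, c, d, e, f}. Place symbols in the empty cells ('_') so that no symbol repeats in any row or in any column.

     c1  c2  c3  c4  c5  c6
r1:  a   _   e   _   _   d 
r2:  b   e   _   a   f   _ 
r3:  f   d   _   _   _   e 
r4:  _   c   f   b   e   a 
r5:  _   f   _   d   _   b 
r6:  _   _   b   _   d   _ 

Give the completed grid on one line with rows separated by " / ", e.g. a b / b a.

(r1,c2) = b
(r1,c5) = c
(r2,c6) = c
(r3,c4) = c
(r4,c1) = d
(r5,c5) = a
(r6,c2) = a
(r6,c6) = f
(r1,c4) = f
(r2,c3) = d
(r3,c3) = a
(r3,c5) = b
(r5,c3) = c
(r6,c4) = e
(r5,c1) = e
(r6,c1) = c

a b e f c d / b e d a f c / f d a c b e / d c f b e a / e f c d a b / c a b e d f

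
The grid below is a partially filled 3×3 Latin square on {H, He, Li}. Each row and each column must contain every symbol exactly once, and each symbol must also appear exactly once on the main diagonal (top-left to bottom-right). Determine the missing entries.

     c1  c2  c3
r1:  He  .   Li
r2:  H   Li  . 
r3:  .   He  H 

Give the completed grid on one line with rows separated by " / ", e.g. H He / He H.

row 1 has {He,Li}; column 2 has {He,Li} — only H is left for (r1,c2).
row 2 has {H,Li}; column 3 has {H,Li} — only He is left for (r2,c3).
row 3 has {H,He}; column 1 has {H,He} — only Li is left for (r3,c1).

He H Li / H Li He / Li He H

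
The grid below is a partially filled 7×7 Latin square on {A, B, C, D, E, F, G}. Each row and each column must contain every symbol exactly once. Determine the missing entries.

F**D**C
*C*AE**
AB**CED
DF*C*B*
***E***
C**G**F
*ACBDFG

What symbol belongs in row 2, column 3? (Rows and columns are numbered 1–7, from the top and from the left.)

row 2 has {A,C,E}; column 7 has {C,D,F,G} — only B is left for (r2,c7).
row 3 has {A,B,C,D,E}; column 4 has {A,B,C,D,E,G} — only F is left for (r3,c4).
row 5 has {E}; column 7 has {B,C,D,F,G} — only A is left for (r5,c7).
row 7 has {A,B,C,D,F,G}; column 1 has {A,C,D,F} — only E is left for (r7,c1).
row 2 has {A,B,C,E}; column 1 has {A,C,D,E,F} — only G is left for (r2,c1).
row 2 has {A,B,C,E,G}; column 6 has {B,E,F} — only D is left for (r2,c6).
row 3 has {A,B,C,D,E,F}; column 3 has {C} — only G is left for (r3,c3).
row 4 has {B,C,D,F}; column 7 has {A,B,C,D,F,G} — only E is left for (r4,c7).
row 5 has {A,E}; column 1 has {A,C,D,E,F,G} — only B is left for (r5,c1).
row 6 has {C,F,G}; column 6 has {B,D,E,F} — only A is left for (r6,c6).
row 1 has {C,D,F}; column 6 has {A,B,D,E,F} — only G is left for (r1,c6).
row 2 has {A,B,C,D,E,G}; column 3 has {C,G} — only F is left for (r2,c3).

F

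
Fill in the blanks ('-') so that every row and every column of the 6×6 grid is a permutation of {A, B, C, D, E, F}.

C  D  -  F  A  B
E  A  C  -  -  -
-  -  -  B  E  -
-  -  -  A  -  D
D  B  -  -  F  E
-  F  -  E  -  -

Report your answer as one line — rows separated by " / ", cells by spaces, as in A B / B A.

(r1,c3): row 1 has {A,B,C,D,F}; column 3 has {C}, so it must be E.
(r2,c4): row 2 has {A,C,E}; column 4 has {A,B,E,F}, so it must be D.
(r2,c5): row 2 has {A,C,D,E}; column 5 has {A,E,F}, so it must be B.
(r2,c6): row 2 has {A,B,C,D,E}; column 6 has {B,D,E}, so it must be F.
(r3,c2): row 3 has {B,E}; column 2 has {A,B,D,F}, so it must be C.
(r3,c6): row 3 has {B,C,E}; column 6 has {B,D,E,F}, so it must be A.
(r4,c2): row 4 has {A,D}; column 2 has {A,B,C,D,F}, so it must be E.
(r4,c5): row 4 has {A,D,E}; column 5 has {A,B,E,F}, so it must be C.
(r5,c3): row 5 has {B,D,E,F}; column 3 has {C,E}, so it must be A.
(r5,c4): row 5 has {A,B,D,E,F}; column 4 has {A,B,D,E,F}, so it must be C.
(r6,c5): row 6 has {E,F}; column 5 has {A,B,C,E,F}, so it must be D.
(r6,c6): row 6 has {D,E,F}; column 6 has {A,B,D,E,F}, so it must be C.
(r3,c1): row 3 has {A,B,C,E}; column 1 has {C,D,E}, so it must be F.
(r3,c3): row 3 has {A,B,C,E,F}; column 3 has {A,C,E}, so it must be D.
(r4,c1): row 4 has {A,C,D,E}; column 1 has {C,D,E,F}, so it must be B.
(r4,c3): row 4 has {A,B,C,D,E}; column 3 has {A,C,D,E}, so it must be F.
(r6,c1): row 6 has {C,D,E,F}; column 1 has {B,C,D,E,F}, so it must be A.
(r6,c3): row 6 has {A,C,D,E,F}; column 3 has {A,C,D,E,F}, so it must be B.

C D E F A B / E A C D B F / F C D B E A / B E F A C D / D B A C F E / A F B E D C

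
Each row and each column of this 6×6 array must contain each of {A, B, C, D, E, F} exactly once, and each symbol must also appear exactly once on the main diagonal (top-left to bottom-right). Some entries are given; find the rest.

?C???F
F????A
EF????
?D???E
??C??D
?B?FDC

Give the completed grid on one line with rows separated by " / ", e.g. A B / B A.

D C B A E F / F E D C B A / E F A D C B / C D F B A E / B A C E F D / A B E F D C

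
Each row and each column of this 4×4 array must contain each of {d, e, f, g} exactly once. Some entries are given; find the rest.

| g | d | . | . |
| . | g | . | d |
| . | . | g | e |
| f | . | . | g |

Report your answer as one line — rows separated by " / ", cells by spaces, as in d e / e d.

Cell (r1,c4): row 1 has {d,g}; column 4 has {d,e,g} → f.
Cell (r2,c1): row 2 has {d,g}; column 1 has {f,g} → e.
Cell (r2,c3): row 2 has {d,e,g}; column 3 has {g} → f.
Cell (r3,c1): row 3 has {e,g}; column 1 has {e,f,g} → d.
Cell (r3,c2): row 3 has {d,e,g}; column 2 has {d,g} → f.
Cell (r4,c2): row 4 has {f,g}; column 2 has {d,f,g} → e.
Cell (r4,c3): row 4 has {e,f,g}; column 3 has {f,g} → d.
Cell (r1,c3): row 1 has {d,f,g}; column 3 has {d,f,g} → e.

g d e f / e g f d / d f g e / f e d g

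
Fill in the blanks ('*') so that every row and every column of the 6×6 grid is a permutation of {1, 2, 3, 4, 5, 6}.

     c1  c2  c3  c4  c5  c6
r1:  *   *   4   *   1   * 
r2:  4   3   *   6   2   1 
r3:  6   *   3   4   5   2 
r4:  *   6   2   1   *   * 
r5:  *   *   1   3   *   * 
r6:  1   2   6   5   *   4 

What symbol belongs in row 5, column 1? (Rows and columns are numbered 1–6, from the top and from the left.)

At row 1, column 2: row 1 has {1,4}; column 2 has {2,3,6}; that leaves 5.
At row 1, column 4: row 1 has {1,4,5}; column 4 has {1,3,4,5,6}; that leaves 2.
At row 2, column 3: row 2 has {1,2,3,4,6}; column 3 has {1,2,3,4,6}; that leaves 5.
At row 3, column 2: row 3 has {2,3,4,5,6}; column 2 has {2,3,5,6}; that leaves 1.
At row 5, column 2: row 5 has {1,3}; column 2 has {1,2,3,5,6}; that leaves 4.
At row 5, column 5: row 5 has {1,3,4}; column 5 has {1,2,5}; that leaves 6.
At row 5, column 6: row 5 has {1,3,4,6}; column 6 has {1,2,4}; that leaves 5.
At row 6, column 5: row 6 has {1,2,4,5,6}; column 5 has {1,2,5,6}; that leaves 3.
At row 1, column 1: row 1 has {1,2,4,5}; column 1 has {1,4,6}; that leaves 3.
At row 1, column 6: row 1 has {1,2,3,4,5}; column 6 has {1,2,4,5}; that leaves 6.
At row 4, column 1: row 4 has {1,2,6}; column 1 has {1,3,4,6}; that leaves 5.
At row 4, column 5: row 4 has {1,2,5,6}; column 5 has {1,2,3,5,6}; that leaves 4.
At row 4, column 6: row 4 has {1,2,4,5,6}; column 6 has {1,2,4,5,6}; that leaves 3.
At row 5, column 1: row 5 has {1,3,4,5,6}; column 1 has {1,3,4,5,6}; that leaves 2.

2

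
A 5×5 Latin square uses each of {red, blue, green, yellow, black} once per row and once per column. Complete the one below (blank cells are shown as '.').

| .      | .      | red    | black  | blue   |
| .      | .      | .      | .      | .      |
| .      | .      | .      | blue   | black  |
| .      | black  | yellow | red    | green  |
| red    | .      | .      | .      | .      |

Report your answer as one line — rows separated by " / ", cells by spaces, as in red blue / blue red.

green yellow red black blue / black green blue yellow red / yellow red green blue black / blue black yellow red green / red blue black green yellow

At row 3, column 3: row 3 has {blue,black}; column 3 has {red,yellow}; that leaves green.
At row 4, column 1: row 4 has {red,green,yellow,black}; column 1 has {red}; that leaves blue.
At row 5, column 5: row 5 has {red}; column 5 has {blue,green,black}; that leaves yellow.
At row 2, column 5: row 2 is empty so far; column 5 has {blue,green,yellow,black}; that leaves red.
At row 3, column 1: row 3 has {blue,green,black}; column 1 has {red,blue}; that leaves yellow.
At row 3, column 2: row 3 has {blue,green,yellow,black}; column 2 has {black}; that leaves red.
At row 5, column 4: row 5 has {red,yellow}; column 4 has {red,blue,black}; that leaves green.
At row 1, column 1: row 1 has {red,blue,black}; column 1 has {red,blue,yellow}; that leaves green.
At row 1, column 2: row 1 has {red,blue,green,black}; column 2 has {red,black}; that leaves yellow.
At row 2, column 1: row 2 has {red}; column 1 has {red,blue,green,yellow}; that leaves black.
At row 2, column 3: row 2 has {red,black}; column 3 has {red,green,yellow}; that leaves blue.
At row 2, column 4: row 2 has {red,blue,black}; column 4 has {red,blue,green,black}; that leaves yellow.
At row 5, column 2: row 5 has {red,green,yellow}; column 2 has {red,yellow,black}; that leaves blue.
At row 5, column 3: row 5 has {red,blue,green,yellow}; column 3 has {red,blue,green,yellow}; that leaves black.
At row 2, column 2: row 2 has {red,blue,yellow,black}; column 2 has {red,blue,yellow,black}; that leaves green.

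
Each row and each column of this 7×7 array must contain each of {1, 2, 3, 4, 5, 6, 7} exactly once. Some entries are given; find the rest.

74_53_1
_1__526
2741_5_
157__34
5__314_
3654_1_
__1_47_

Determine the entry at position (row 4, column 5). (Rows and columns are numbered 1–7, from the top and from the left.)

At row 1, column 6: row 1 has {1,3,4,5,7}; column 6 has {1,2,3,4,5,7}; that leaves 6.
At row 2, column 1: row 2 has {1,2,5,6}; column 1 has {1,2,3,5,7}; that leaves 4.
At row 2, column 3: row 2 has {1,2,4,5,6}; column 3 has {1,4,5,7}; that leaves 3.
At row 2, column 4: row 2 has {1,2,3,4,5,6}; column 4 has {1,3,4,5}; that leaves 7.
At row 3, column 5: row 3 has {1,2,4,5,7}; column 5 has {1,3,4,5}; that leaves 6.
At row 3, column 7: row 3 has {1,2,4,5,6,7}; column 7 has {1,4,6}; that leaves 3.
At row 4, column 5: row 4 has {1,3,4,5,7}; column 5 has {1,3,4,5,6}; that leaves 2.

2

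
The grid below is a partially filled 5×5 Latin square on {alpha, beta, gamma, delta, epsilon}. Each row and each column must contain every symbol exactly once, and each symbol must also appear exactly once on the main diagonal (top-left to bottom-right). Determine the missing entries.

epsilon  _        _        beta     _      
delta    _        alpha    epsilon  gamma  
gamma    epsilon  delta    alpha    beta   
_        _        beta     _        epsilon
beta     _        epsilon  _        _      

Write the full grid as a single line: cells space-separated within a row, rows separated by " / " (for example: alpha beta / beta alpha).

At row 1, column 3: row 1 has {beta,epsilon}; column 3 has {alpha,beta,delta,epsilon}; that leaves gamma.
At row 2, column 2: row 2 has {alpha,gamma,delta,epsilon}; column 2 has {epsilon}; the diagonal has {delta,epsilon}; that leaves beta.
At row 4, column 1: row 4 has {beta,epsilon}; column 1 has {beta,gamma,delta,epsilon}; that leaves alpha.
At row 4, column 4: row 4 has {alpha,beta,epsilon}; column 4 has {alpha,beta,epsilon}; the diagonal has {beta,delta,epsilon}; that leaves gamma.
At row 5, column 4: row 5 has {beta,epsilon}; column 4 has {alpha,beta,gamma,epsilon}; that leaves delta.
At row 5, column 5: row 5 has {beta,delta,epsilon}; column 5 has {beta,gamma,epsilon}; the diagonal has {beta,gamma,delta,epsilon}; that leaves alpha.
At row 1, column 5: row 1 has {beta,gamma,epsilon}; column 5 has {alpha,beta,gamma,epsilon}; that leaves delta.
At row 4, column 2: row 4 has {alpha,beta,gamma,epsilon}; column 2 has {beta,epsilon}; that leaves delta.
At row 5, column 2: row 5 has {alpha,beta,delta,epsilon}; column 2 has {beta,delta,epsilon}; that leaves gamma.
At row 1, column 2: row 1 has {beta,gamma,delta,epsilon}; column 2 has {beta,gamma,delta,epsilon}; that leaves alpha.

epsilon alpha gamma beta delta / delta beta alpha epsilon gamma / gamma epsilon delta alpha beta / alpha delta beta gamma epsilon / beta gamma epsilon delta alpha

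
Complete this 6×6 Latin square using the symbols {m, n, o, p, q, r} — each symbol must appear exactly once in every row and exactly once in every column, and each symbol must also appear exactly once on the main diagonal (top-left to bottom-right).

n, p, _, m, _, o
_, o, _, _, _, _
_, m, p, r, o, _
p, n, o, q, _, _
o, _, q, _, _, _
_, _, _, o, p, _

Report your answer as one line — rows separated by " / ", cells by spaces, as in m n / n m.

row 1 has {m,n,o,p}; column 3 has {o,p,q} — only r is left for (r1,c3).
row 1 has {m,n,o,p,r}; column 5 has {o,p} — only q is left for (r1,c5).
row 3 has {m,o,p,r}; column 1 has {n,o,p} — only q is left for (r3,c1).
row 3 has {m,o,p,q,r}; column 6 has {o} — only n is left for (r3,c6).
row 5 has {o,q}; column 2 has {m,n,o,p} — only r is left for (r5,c2).
row 5 has {o,q,r}; column 5 has {o,p,q}; the diagonal has {n,o,p,q} — only m is left for (r5,c5).
row 5 has {m,o,q,r}; column 6 has {n,o} — only p is left for (r5,c6).
row 6 has {o,p}; column 2 has {m,n,o,p,r} — only q is left for (r6,c2).
row 6 has {o,p,q}; column 6 has {n,o,p}; the diagonal has {m,n,o,p,q} — only r is left for (r6,c6).
row 4 has {n,o,p,q}; column 5 has {m,o,p,q} — only r is left for (r4,c5).
row 4 has {n,o,p,q,r}; column 6 has {n,o,p,r} — only m is left for (r4,c6).
row 5 has {m,o,p,q,r}; column 4 has {m,o,q,r} — only n is left for (r5,c4).
row 6 has {o,p,q,r}; column 1 has {n,o,p,q} — only m is left for (r6,c1).
row 6 has {m,o,p,q,r}; column 3 has {o,p,q,r} — only n is left for (r6,c3).
row 2 has {o}; column 1 has {m,n,o,p,q} — only r is left for (r2,c1).
row 2 has {o,r}; column 3 has {n,o,p,q,r} — only m is left for (r2,c3).
row 2 has {m,o,r}; column 4 has {m,n,o,q,r} — only p is left for (r2,c4).
row 2 has {m,o,p,r}; column 5 has {m,o,p,q,r} — only n is left for (r2,c5).
row 2 has {m,n,o,p,r}; column 6 has {m,n,o,p,r} — only q is left for (r2,c6).

n p r m q o / r o m p n q / q m p r o n / p n o q r m / o r q n m p / m q n o p r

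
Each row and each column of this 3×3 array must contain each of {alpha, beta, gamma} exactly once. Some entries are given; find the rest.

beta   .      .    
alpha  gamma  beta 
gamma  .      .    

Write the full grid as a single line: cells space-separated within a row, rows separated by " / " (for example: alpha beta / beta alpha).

beta alpha gamma / alpha gamma beta / gamma beta alpha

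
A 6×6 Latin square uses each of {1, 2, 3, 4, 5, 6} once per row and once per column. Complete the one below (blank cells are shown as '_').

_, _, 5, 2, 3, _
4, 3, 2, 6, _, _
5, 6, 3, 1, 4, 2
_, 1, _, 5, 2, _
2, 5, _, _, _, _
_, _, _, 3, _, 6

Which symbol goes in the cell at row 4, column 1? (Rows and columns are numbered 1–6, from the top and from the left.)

(r1,c2) = 4
(r1,c6) = 1
(r2,c6) = 5
(r5,c4) = 4
(r5,c6) = 3
(r6,c1) = 1
(r6,c2) = 2
(r6,c3) = 4
(r6,c5) = 5
(r1,c1) = 6
(r2,c5) = 1
(r4,c1) = 3

3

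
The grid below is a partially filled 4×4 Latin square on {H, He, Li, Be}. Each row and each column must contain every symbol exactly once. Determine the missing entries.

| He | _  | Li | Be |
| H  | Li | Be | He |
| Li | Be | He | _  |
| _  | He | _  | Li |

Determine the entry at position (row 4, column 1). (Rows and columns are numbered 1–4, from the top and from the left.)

Be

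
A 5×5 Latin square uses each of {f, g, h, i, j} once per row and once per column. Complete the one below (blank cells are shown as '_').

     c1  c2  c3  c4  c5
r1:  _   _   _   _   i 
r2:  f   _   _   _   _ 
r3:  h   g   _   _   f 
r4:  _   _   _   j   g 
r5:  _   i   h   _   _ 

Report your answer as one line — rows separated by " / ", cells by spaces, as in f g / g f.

row 3 has {f,g,h}; column 4 has {j} — only i is left for (r3,c4).
row 4 has {g,j}; column 1 has {f,h} — only i is left for (r4,c1).
row 4 has {g,i,j}; column 3 has {h} — only f is left for (r4,c3).
row 5 has {h,i}; column 5 has {f,g,i} — only j is left for (r5,c5).
row 2 has {f}; column 5 has {f,g,i,j} — only h is left for (r2,c5).
row 3 has {f,g,h,i}; column 3 has {f,h} — only j is left for (r3,c3).
row 4 has {f,g,i,j}; column 2 has {g,i} — only h is left for (r4,c2).
row 5 has {h,i,j}; column 1 has {f,h,i} — only g is left for (r5,c1).
row 5 has {g,h,i,j}; column 4 has {i,j} — only f is left for (r5,c4).
row 1 has {i}; column 1 has {f,g,h,i} — only j is left for (r1,c1).
row 1 has {i,j}; column 2 has {g,h,i} — only f is left for (r1,c2).
row 1 has {f,i,j}; column 3 has {f,h,j} — only g is left for (r1,c3).
row 1 has {f,g,i,j}; column 4 has {f,i,j} — only h is left for (r1,c4).
row 2 has {f,h}; column 2 has {f,g,h,i} — only j is left for (r2,c2).
row 2 has {f,h,j}; column 3 has {f,g,h,j} — only i is left for (r2,c3).
row 2 has {f,h,i,j}; column 4 has {f,h,i,j} — only g is left for (r2,c4).

j f g h i / f j i g h / h g j i f / i h f j g / g i h f j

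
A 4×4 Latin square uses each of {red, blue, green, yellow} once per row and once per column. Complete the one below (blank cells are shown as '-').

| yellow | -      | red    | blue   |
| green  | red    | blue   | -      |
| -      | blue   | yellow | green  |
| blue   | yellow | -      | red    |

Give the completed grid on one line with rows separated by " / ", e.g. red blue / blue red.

yellow green red blue / green red blue yellow / red blue yellow green / blue yellow green red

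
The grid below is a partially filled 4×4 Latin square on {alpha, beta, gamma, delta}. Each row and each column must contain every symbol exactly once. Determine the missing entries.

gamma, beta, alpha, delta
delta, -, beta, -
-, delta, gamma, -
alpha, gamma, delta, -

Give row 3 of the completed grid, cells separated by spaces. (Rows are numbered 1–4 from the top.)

beta delta gamma alpha

row 2 has {beta,delta}; column 2 has {beta,gamma,delta} — only alpha is left for (r2,c2).
row 2 has {alpha,beta,delta}; column 4 has {delta} — only gamma is left for (r2,c4).
row 3 has {gamma,delta}; column 1 has {alpha,gamma,delta} — only beta is left for (r3,c1).
row 3 has {beta,gamma,delta}; column 4 has {gamma,delta} — only alpha is left for (r3,c4).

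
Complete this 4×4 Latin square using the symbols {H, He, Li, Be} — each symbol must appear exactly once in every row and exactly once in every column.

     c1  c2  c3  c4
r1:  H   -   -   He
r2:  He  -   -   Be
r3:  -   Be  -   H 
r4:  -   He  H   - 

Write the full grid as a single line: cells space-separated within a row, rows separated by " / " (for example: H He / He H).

At row 1, column 2: row 1 has {H,He}; column 2 has {He,Be}; that leaves Li.
At row 1, column 3: row 1 has {H,He,Li}; column 3 has {H}; that leaves Be.
At row 2, column 2: row 2 has {He,Be}; column 2 has {He,Li,Be}; that leaves H.
At row 2, column 3: row 2 has {H,He,Be}; column 3 has {H,Be}; that leaves Li.
At row 3, column 1: row 3 has {H,Be}; column 1 has {H,He}; that leaves Li.
At row 3, column 3: row 3 has {H,Li,Be}; column 3 has {H,Li,Be}; that leaves He.
At row 4, column 1: row 4 has {H,He}; column 1 has {H,He,Li}; that leaves Be.
At row 4, column 4: row 4 has {H,He,Be}; column 4 has {H,He,Be}; that leaves Li.

H Li Be He / He H Li Be / Li Be He H / Be He H Li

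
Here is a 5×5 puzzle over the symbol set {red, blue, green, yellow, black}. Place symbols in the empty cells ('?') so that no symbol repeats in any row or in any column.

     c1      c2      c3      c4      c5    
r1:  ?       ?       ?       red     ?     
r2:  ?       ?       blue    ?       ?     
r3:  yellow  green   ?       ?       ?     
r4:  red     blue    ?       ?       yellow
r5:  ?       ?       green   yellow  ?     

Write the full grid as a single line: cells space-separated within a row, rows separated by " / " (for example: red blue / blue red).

(r4,c3) = black
(r4,c4) = green
(r1,c3) = yellow
(r2,c4) = black
(r3,c3) = red
(r3,c4) = blue
(r3,c5) = black
(r1,c2) = black
(r2,c1) = green
(r2,c5) = red
(r5,c2) = red
(r5,c5) = blue
(r1,c1) = blue
(r1,c5) = green
(r2,c2) = yellow
(r5,c1) = black

blue black yellow red green / green yellow blue black red / yellow green red blue black / red blue black green yellow / black red green yellow blue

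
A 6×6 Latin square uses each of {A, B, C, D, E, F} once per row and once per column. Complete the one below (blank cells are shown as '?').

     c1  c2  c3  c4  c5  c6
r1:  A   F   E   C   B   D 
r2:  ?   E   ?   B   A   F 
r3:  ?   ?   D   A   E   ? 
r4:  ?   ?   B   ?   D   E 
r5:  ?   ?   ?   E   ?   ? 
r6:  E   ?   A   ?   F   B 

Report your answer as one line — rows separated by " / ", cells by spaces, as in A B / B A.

A F E C B D / D E C B A F / F B D A E C / C A B F D E / B D F E C A / E C A D F B

(r2,c3) = C
(r3,c6) = C
(r4,c4) = F
(r5,c3) = F
(r5,c5) = C
(r5,c6) = A
(r6,c4) = D
(r2,c1) = D
(r3,c2) = B
(r4,c1) = C
(r4,c2) = A
(r5,c1) = B
(r5,c2) = D
(r6,c2) = C
(r3,c1) = F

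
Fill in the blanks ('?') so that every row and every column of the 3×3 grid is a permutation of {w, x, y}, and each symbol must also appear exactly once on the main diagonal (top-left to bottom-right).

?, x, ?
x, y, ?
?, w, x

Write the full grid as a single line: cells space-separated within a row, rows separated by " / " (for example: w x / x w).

At row 1, column 1: row 1 has {x}; column 1 has {x}; the diagonal has {x,y}; that leaves w.
At row 1, column 3: row 1 has {w,x}; column 3 has {x}; that leaves y.
At row 2, column 3: row 2 has {x,y}; column 3 has {x,y}; that leaves w.
At row 3, column 1: row 3 has {w,x}; column 1 has {w,x}; that leaves y.

w x y / x y w / y w x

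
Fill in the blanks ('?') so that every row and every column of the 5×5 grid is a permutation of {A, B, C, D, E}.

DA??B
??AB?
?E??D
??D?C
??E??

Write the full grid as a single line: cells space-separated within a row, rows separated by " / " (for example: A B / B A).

D A C E B / C D A B E / A E B C D / E B D A C / B C E D A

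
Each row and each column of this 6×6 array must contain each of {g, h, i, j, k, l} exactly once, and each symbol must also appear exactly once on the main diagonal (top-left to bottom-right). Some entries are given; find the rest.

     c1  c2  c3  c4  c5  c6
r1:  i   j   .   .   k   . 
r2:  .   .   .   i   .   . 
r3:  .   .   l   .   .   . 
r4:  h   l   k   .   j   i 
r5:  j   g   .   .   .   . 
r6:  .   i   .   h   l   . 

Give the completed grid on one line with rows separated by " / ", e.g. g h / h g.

i j h l k g / l k j i g h / g h l j i k / h l k g j i / j g i k h l / k i g h l j

(r4,c4) = g
(r5,c5) = h
(r1,c4) = l
(r2,c2) = k
(r2,c5) = g
(r3,c2) = h
(r3,c5) = i
(r5,c3) = i
(r5,c4) = k
(r5,c6) = l
(r6,c6) = j
(r2,c1) = l
(r2,c6) = h
(r3,c4) = j
(r6,c3) = g
(r1,c3) = h
(r1,c6) = g
(r2,c3) = j
(r3,c6) = k
(r6,c1) = k
(r3,c1) = g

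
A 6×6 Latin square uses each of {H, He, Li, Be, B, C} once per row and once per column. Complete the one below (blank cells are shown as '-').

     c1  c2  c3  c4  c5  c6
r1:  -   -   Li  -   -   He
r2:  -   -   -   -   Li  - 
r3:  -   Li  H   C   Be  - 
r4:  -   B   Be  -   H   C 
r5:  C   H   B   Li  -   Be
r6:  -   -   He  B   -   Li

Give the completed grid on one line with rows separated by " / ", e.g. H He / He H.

Be C Li H B He / B He C Be Li H / He Li H C Be B / Li B Be He H C / C H B Li He Be / H Be He B C Li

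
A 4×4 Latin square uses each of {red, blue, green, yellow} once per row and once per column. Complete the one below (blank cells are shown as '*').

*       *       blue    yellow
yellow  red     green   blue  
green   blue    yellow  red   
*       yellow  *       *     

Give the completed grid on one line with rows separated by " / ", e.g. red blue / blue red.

red green blue yellow / yellow red green blue / green blue yellow red / blue yellow red green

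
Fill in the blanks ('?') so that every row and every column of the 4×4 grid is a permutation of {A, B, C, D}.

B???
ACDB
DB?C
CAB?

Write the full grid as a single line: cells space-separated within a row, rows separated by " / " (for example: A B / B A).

B D C A / A C D B / D B A C / C A B D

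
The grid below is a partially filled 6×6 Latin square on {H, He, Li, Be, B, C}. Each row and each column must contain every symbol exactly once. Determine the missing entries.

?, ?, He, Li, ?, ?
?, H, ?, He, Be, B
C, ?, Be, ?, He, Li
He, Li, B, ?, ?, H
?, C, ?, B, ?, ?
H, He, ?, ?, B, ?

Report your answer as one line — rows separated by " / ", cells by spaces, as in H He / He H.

(r2,c1) = Li
(r2,c3) = C
(r3,c2) = B
(r3,c4) = H
(r4,c5) = C
(r5,c1) = Be
(r5,c6) = He
(r6,c3) = Li
(r1,c1) = B
(r1,c2) = Be
(r1,c5) = H
(r1,c6) = C
(r4,c4) = Be
(r5,c3) = H
(r5,c5) = Li
(r6,c4) = C
(r6,c6) = Be

B Be He Li H C / Li H C He Be B / C B Be H He Li / He Li B Be C H / Be C H B Li He / H He Li C B Be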